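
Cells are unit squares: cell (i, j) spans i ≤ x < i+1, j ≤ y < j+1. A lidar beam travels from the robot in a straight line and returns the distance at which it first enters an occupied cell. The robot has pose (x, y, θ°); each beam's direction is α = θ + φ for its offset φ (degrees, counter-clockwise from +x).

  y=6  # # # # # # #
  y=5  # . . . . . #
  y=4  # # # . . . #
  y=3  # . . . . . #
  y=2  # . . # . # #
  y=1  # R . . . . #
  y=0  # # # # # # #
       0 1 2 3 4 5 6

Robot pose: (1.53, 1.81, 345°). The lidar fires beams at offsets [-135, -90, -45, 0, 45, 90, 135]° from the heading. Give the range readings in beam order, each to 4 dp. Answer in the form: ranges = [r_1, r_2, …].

beam 1: φ=-135°, α=210°
  d=(-0.8660,-0.5000)  start (1,1)  tX=0.6120 tY=1.6200  stride 1/|dx|=1.1547 1/|dy|=2.0000
    cross x-line → (0,1), t=0.6120 (wall)
  → r_1 = 0.6120
beam 2: φ=-90°, α=255°
  d=(-0.2588,-0.9659)  start (1,1)  tX=2.0478 tY=0.8386  stride 1/|dx|=3.8637 1/|dy|=1.0353
    cross y-line → (1,0), t=0.8386 (wall)
  → r_2 = 0.8386
beam 3: φ=-45°, α=300°
  d=(0.5000,-0.8660)  start (1,1)  tX=0.9400 tY=0.9353  stride 1/|dx|=2.0000 1/|dy|=1.1547
    cross y-line → (1,0), t=0.9353 (wall)
  → r_3 = 0.9353
beam 4: φ=0°, α=345°
  d=(0.9659,-0.2588)  start (1,1)  tX=0.4866 tY=3.1296  stride 1/|dx|=1.0353 1/|dy|=3.8637
    cross x-line → (2,1), t=0.4866
    cross x-line → (3,1), t=1.5219
    cross x-line → (4,1), t=2.5571
    cross y-line → (4,0), t=3.1296 (wall)
  → r_4 = 3.1296
beam 5: φ=45°, α=30°
  d=(0.8660,0.5000)  start (1,1)  tX=0.5427 tY=0.3800  stride 1/|dx|=1.1547 1/|dy|=2.0000
    cross y-line → (1,2), t=0.3800
    cross x-line → (2,2), t=0.5427
    cross x-line → (3,2), t=1.6974 (wall)
  → r_5 = 1.6974
beam 6: φ=90°, α=75°
  d=(0.2588,0.9659)  start (1,1)  tX=1.8159 tY=0.1967  stride 1/|dx|=3.8637 1/|dy|=1.0353
    cross y-line → (1,2), t=0.1967
    cross y-line → (1,3), t=1.2320
    cross x-line → (2,3), t=1.8159
    cross y-line → (2,4), t=2.2673 (wall)
  → r_6 = 2.2673
beam 7: φ=135°, α=120°
  d=(-0.5000,0.8660)  start (1,1)  tX=1.0600 tY=0.2194  stride 1/|dx|=2.0000 1/|dy|=1.1547
    cross y-line → (1,2), t=0.2194
    cross x-line → (0,2), t=1.0600 (wall)
  → r_7 = 1.0600

ranges = [0.6120, 0.8386, 0.9353, 3.1296, 1.6974, 2.2673, 1.0600]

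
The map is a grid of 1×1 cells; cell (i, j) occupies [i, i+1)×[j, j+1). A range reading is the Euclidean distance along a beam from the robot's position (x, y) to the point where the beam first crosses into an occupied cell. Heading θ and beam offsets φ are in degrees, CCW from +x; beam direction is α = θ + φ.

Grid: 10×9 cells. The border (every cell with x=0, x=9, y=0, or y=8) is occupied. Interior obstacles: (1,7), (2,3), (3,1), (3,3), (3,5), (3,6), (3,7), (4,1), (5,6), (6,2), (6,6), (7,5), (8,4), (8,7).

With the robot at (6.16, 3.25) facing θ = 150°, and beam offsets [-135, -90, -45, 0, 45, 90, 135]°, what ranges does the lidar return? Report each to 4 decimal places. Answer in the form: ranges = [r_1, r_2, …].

beam 1: φ=-135°, α=15°
  d=(0.9659,0.2588)  start (6,3)  tX=0.8696 tY=2.8978  stride 1/|dx|=1.0353 1/|dy|=3.8637
    cross x-line → (7,3), t=0.8696
    cross x-line → (8,3), t=1.9049
    cross y-line → (8,4), t=2.8978 (wall)
  → r_1 = 2.8978
beam 2: φ=-90°, α=60°
  d=(0.5000,0.8660)  start (6,3)  tX=1.6800 tY=0.8660  stride 1/|dx|=2.0000 1/|dy|=1.1547
    cross y-line → (6,4), t=0.8660
    cross x-line → (7,4), t=1.6800
    cross y-line → (7,5), t=2.0207 (wall)
  → r_2 = 2.0207
beam 3: φ=-45°, α=105°
  d=(-0.2588,0.9659)  start (6,3)  tX=0.6182 tY=0.7765  stride 1/|dx|=3.8637 1/|dy|=1.0353
    cross x-line → (5,3), t=0.6182
    cross y-line → (5,4), t=0.7765
    cross y-line → (5,5), t=1.8117
    cross y-line → (5,6), t=2.8470 (wall)
  → r_3 = 2.8470
beam 4: φ=0°, α=150°
  d=(-0.8660,0.5000)  start (6,3)  tX=0.1848 tY=1.5000  stride 1/|dx|=1.1547 1/|dy|=2.0000
    cross x-line → (5,3), t=0.1848
    cross x-line → (4,3), t=1.3395
    cross y-line → (4,4), t=1.5000
    cross x-line → (3,4), t=2.4942
    cross y-line → (3,5), t=3.5000 (wall)
  → r_4 = 3.5000
beam 5: φ=45°, α=195°
  d=(-0.9659,-0.2588)  start (6,3)  tX=0.1656 tY=0.9659  stride 1/|dx|=1.0353 1/|dy|=3.8637
    cross x-line → (5,3), t=0.1656
    cross y-line → (5,2), t=0.9659
    cross x-line → (4,2), t=1.2009
    cross x-line → (3,2), t=2.2362
    cross x-line → (2,2), t=3.2715
    cross x-line → (1,2), t=4.3067
    cross y-line → (1,1), t=4.8296
    cross x-line → (0,1), t=5.3420 (wall)
  → r_5 = 5.3420
beam 6: φ=90°, α=240°
  d=(-0.5000,-0.8660)  start (6,3)  tX=0.3200 tY=0.2887  stride 1/|dx|=2.0000 1/|dy|=1.1547
    cross y-line → (6,2), t=0.2887 (wall)
  → r_6 = 0.2887
beam 7: φ=135°, α=285°
  d=(0.2588,-0.9659)  start (6,3)  tX=3.2455 tY=0.2588  stride 1/|dx|=3.8637 1/|dy|=1.0353
    cross y-line → (6,2), t=0.2588 (wall)
  → r_7 = 0.2588

ranges = [2.8978, 2.0207, 2.8470, 3.5000, 5.3420, 0.2887, 0.2588]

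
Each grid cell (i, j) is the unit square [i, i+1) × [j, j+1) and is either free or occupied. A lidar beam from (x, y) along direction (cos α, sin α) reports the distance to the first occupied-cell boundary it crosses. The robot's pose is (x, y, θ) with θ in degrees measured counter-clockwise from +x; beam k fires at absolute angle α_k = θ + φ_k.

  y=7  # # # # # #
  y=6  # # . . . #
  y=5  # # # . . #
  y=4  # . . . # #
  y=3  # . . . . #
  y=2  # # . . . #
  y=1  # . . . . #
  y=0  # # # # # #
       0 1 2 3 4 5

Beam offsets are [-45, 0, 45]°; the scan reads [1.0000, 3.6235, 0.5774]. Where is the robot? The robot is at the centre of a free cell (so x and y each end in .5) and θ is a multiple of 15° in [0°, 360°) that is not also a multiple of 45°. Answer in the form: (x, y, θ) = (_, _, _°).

(x, y, θ) = (1.5, 1.5, 15°)

The pose lattice has 19·16 = 304 candidates. Test each by forward raycasting.
  (3.5, 2.5, 120°): beam 1 = 1.9319 ≠ 1.0000 ✗
  (4.5, 5.5, 60°): beam 1 = 0.5176 ≠ 1.0000 ✗
  (3.5, 4.5, 330°): beam 1 = 3.6235 ≠ 1.0000 ✗
  (2.5, 2.5, 300°): beam 1 = 1.5529 ≠ 1.0000 ✗
  …
  (1.5, 1.5, 15°): r_1=1.0000, r_2=3.6235, r_3=0.5774 — all match ✓
Only this pose fits every beam.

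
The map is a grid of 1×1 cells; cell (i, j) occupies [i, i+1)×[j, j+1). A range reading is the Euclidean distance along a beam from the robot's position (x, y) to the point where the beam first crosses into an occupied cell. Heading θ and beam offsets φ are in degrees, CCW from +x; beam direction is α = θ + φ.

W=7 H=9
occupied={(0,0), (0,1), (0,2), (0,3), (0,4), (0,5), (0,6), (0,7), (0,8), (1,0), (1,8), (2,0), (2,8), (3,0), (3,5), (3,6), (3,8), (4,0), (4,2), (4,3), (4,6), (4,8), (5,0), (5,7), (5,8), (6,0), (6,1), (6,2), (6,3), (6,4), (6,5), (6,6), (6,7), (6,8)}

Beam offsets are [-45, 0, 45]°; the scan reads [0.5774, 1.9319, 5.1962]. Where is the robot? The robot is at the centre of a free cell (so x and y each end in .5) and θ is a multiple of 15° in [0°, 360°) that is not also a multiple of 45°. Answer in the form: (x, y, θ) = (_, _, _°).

(x, y, θ) = (1.5, 5.5, 255°)

Candidates: 29 free-cell centres × 16 headings = 464 poses. Raycast each; keep the one whose scan matches to 4 dp.
  (2.5, 7.5, 105°): beam 2 = 0.5176 ≠ 1.9319 ✗
  (3.5, 7.5, 255°): beam 1 = 2.8868 ≠ 0.5774 ✗
  (2.5, 2.5, 120°): beam 1 = 2.5882 ≠ 0.5774 ✗
  …
  (1.5, 5.5, 255°): r_1=0.5774, r_2=1.9319, r_3=5.1962 — all match ✓
No second candidate reproduces the full scan.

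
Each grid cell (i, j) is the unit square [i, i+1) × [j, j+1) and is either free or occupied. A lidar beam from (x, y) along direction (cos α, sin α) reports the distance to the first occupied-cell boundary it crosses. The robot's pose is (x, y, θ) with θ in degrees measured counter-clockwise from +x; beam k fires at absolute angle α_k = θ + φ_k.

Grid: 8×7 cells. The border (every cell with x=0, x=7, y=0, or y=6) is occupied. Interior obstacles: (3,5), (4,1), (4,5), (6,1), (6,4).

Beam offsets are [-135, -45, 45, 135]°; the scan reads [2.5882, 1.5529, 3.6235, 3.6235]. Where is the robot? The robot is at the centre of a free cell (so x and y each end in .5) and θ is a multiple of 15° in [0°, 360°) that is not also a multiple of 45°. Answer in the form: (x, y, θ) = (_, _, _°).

(x, y, θ) = (3.5, 2.5, 330°)

Candidates: 25 free-cell centres × 16 headings = 400 poses. Raycast each; keep the one whose scan matches to 4 dp.
  (4.5, 4.5, 210°): beam 1 = 0.5176 ≠ 2.5882 ✗
  (2.5, 1.5, 75°): beam 1 = 0.5774 ≠ 2.5882 ✗
  (4.5, 4.5, 15°): beam 1 = 4.0415 ≠ 2.5882 ✗
  (5.5, 3.5, 240°): beam 1 = 1.9319 ≠ 2.5882 ✗
  …
  (3.5, 2.5, 330°): r_1=2.5882, r_2=1.5529, r_3=3.6235, r_4=3.6235 — all match ✓
Only this pose fits every beam.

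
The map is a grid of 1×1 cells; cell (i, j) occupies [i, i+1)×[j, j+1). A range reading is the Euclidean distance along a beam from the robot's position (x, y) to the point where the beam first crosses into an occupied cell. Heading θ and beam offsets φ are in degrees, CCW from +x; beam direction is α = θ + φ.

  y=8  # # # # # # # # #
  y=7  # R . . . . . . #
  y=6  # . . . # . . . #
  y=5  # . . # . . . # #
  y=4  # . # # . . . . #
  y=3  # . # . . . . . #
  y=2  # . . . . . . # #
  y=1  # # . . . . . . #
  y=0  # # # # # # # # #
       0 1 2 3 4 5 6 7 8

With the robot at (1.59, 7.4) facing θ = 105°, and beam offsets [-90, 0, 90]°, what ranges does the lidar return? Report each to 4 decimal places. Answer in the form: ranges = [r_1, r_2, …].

ranges = [2.3182, 0.6212, 0.6108]

beam 1: φ=-90°, α=15°
  d=(0.9659,0.2588)  start (1,7)  tX=0.4245 tY=2.3182  stride 1/|dx|=1.0353 1/|dy|=3.8637
    cross x-line → (2,7), t=0.4245
    cross x-line → (3,7), t=1.4597
    cross y-line → (3,8), t=2.3182 (wall)
  → r_1 = 2.3182
beam 2: φ=0°, α=105°
  d=(-0.2588,0.9659)  start (1,7)  tX=2.2796 tY=0.6212  stride 1/|dx|=3.8637 1/|dy|=1.0353
    cross y-line → (1,8), t=0.6212 (wall)
  → r_2 = 0.6212
beam 3: φ=90°, α=195°
  d=(-0.9659,-0.2588)  start (1,7)  tX=0.6108 tY=1.5455  stride 1/|dx|=1.0353 1/|dy|=3.8637
    cross x-line → (0,7), t=0.6108 (wall)
  → r_3 = 0.6108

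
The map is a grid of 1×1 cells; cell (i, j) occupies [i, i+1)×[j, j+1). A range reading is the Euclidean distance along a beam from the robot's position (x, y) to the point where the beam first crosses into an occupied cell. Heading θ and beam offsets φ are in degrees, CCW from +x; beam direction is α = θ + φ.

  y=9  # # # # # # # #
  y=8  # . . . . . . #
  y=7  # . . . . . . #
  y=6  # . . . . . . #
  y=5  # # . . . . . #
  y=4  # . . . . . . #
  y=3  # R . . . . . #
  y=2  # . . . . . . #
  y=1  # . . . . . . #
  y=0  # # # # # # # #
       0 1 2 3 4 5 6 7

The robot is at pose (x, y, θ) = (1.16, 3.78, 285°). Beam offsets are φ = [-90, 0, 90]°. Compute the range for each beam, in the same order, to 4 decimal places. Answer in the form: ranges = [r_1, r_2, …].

ranges = [0.1656, 2.8781, 6.0460]

beam 1: φ=-90°, α=195°
  cosα=-0.9659 sinα=-0.2588 | (1,3) | tMaxX 0.1656 tMaxY 3.0137 | tΔX 1.0353 tΔY 3.8637
    t=0.1656 [x] (0,3) — stop
  → r_1 = 0.1656
beam 2: φ=0°, α=285°
  cosα=0.2588 sinα=-0.9659 | (1,3) | tMaxX 3.2455 tMaxY 0.8075 | tΔX 3.8637 tΔY 1.0353
    t=0.8075 [y] (1,2)
    t=1.8428 [y] (1,1)
    t=2.8781 [y] (1,0) — stop
  → r_2 = 2.8781
beam 3: φ=90°, α=15°
  cosα=0.9659 sinα=0.2588 | (1,3) | tMaxX 0.8696 tMaxY 0.8500 | tΔX 1.0353 tΔY 3.8637
    t=0.8500 [y] (1,4)
    t=0.8696 [x] (2,4)
    t=1.9049 [x] (3,4)
    t=2.9402 [x] (4,4)
    t=3.9755 [x] (5,4)
    t=4.7137 [y] (5,5)
    t=5.0107 [x] (6,5)
    t=6.0460 [x] (7,5) — stop
  → r_3 = 6.0460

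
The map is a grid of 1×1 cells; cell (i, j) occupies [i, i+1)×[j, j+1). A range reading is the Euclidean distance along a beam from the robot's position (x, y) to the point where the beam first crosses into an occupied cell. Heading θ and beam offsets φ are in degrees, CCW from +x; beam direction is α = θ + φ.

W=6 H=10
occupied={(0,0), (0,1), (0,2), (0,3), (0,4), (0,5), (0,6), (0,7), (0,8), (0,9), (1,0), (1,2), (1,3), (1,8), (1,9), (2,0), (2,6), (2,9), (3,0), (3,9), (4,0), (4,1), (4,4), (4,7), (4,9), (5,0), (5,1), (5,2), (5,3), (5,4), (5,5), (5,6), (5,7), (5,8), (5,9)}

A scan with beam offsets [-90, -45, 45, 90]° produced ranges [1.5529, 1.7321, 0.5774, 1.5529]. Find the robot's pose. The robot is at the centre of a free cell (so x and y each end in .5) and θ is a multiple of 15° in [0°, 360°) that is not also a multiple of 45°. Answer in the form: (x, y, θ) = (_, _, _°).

(x, y, θ) = (2.5, 7.5, 255°)

Candidates: 25 free-cell centres × 16 headings = 400 poses. Raycast each; keep the one whose scan matches to 4 dp.
  (3.5, 5.5, 195°): beam 1 = 3.6235 ≠ 1.5529 ✗
  (3.5, 3.5, 300°): beam 1 = 1.7321 ≠ 1.5529 ✗
  (2.5, 8.5, 210°): beam 1 = 0.5774 ≠ 1.5529 ✗
  …
  (2.5, 7.5, 255°): r_1=1.5529, r_2=1.7321, r_3=0.5774, r_4=1.5529 — all match ✓
No second candidate reproduces the full scan.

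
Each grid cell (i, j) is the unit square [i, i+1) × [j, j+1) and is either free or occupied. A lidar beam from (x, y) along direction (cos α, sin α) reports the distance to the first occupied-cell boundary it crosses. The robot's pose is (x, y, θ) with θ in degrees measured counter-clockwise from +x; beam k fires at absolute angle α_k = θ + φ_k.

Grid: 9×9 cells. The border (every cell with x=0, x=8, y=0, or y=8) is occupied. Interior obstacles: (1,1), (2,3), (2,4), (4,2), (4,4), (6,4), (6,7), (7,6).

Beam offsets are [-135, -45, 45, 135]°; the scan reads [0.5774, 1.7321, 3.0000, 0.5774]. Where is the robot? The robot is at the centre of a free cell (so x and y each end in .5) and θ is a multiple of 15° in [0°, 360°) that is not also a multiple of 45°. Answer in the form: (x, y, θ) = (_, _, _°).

(x, y, θ) = (2.5, 1.5, 75°)

The pose lattice has 41·16 = 656 candidates. Test each by forward raycasting.
  (4.5, 3.5, 330°): beam 1 = 1.5529 ≠ 0.5774 ✗
  (7.5, 2.5, 345°): beam 1 = 3.0000 ≠ 0.5774 ✗
  (4.5, 3.5, 345°): beam 1 = 3.0000 ≠ 0.5774 ✗
  (2.5, 6.5, 240°): beam 1 = 1.5529 ≠ 0.5774 ✗
  …
  (2.5, 1.5, 75°): r_1=0.5774, r_2=1.7321, r_3=3.0000, r_4=0.5774 — all match ✓
Only this pose fits every beam.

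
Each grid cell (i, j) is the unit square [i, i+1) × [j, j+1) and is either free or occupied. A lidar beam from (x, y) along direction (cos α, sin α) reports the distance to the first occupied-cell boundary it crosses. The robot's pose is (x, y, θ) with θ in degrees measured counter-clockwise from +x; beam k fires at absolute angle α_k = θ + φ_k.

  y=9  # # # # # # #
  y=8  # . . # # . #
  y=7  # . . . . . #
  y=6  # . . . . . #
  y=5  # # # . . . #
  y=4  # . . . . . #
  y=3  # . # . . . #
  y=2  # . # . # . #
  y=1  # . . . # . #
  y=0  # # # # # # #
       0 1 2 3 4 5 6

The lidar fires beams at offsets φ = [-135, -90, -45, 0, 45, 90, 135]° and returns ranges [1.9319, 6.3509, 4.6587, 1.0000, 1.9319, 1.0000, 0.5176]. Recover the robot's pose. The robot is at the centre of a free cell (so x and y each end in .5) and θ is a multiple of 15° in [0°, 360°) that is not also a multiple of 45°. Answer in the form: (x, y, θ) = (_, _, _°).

The pose lattice has 32·16 = 512 candidates. Test each by forward raycasting.
  (4.5, 3.5, 345°): beam 1 = 1.7321 ≠ 1.9319 ✗
  (4.5, 4.5, 210°): beam 1 = 4.6587 ≠ 1.9319 ✗
  (1.5, 4.5, 60°): beam 2 = 1.0000 ≠ 6.3509 ✗
  (1.5, 1.5, 120°): beam 2 = 1.0000 ≠ 6.3509 ✗
  …
  (5.5, 3.5, 210°): r_1=1.9319, r_2=6.3509, r_3=4.6587, r_4=1.0000, r_5=1.9319, r_6=1.0000, r_7=0.5176 — all match ✓
Unique over the lattice → pose = (5.5, 3.5, 210°).

(x, y, θ) = (5.5, 3.5, 210°)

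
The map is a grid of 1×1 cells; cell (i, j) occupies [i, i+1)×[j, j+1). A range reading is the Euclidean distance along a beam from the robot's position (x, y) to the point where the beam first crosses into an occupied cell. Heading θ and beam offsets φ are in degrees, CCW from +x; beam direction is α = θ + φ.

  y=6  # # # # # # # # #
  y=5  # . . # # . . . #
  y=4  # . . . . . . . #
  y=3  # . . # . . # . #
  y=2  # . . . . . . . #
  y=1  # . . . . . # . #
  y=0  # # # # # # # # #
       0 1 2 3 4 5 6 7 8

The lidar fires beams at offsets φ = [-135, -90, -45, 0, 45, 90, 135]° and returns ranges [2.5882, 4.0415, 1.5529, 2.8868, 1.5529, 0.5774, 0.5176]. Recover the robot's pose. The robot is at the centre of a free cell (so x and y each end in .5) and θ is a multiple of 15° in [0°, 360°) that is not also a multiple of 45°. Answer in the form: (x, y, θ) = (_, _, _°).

The pose lattice has 30·16 = 480 candidates. Test each by forward raycasting.
  (7.5, 2.5, 15°): beam 1 = 1.0000 ≠ 2.5882 ✗
  (2.5, 3.5, 195°): beam 1 = 1.7321 ≠ 2.5882 ✗
  (5.5, 3.5, 195°): beam 1 = 2.8868 ≠ 2.5882 ✗
  …
  (4.5, 3.5, 60°): r_1=2.5882, r_2=4.0415, r_3=1.5529, r_4=2.8868, r_5=1.5529, r_6=0.5774, r_7=0.5176 — all match ✓
Only this pose fits every beam.

(x, y, θ) = (4.5, 3.5, 60°)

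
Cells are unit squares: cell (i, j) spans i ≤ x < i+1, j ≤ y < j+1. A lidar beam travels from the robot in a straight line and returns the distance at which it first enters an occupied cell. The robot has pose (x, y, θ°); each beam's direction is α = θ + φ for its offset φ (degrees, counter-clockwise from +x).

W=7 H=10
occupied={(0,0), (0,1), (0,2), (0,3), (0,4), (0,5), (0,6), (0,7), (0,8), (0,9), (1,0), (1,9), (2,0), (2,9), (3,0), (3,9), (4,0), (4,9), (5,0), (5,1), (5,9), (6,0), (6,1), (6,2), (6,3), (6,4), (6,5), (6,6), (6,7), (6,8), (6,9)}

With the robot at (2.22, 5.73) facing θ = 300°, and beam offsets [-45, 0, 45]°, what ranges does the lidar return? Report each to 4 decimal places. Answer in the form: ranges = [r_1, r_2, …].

beam 1: φ=-45°, α=255°
  dir = (cos 255°, sin 255°) = (-0.2588, -0.9659); from cell (2,5)
  next x-line at t=0.8500, next y-line at t=0.7558; Δt_x=3.8637, Δt_y=1.0353
    y: enter (2,4) at t=0.7558
    x: enter (1,4) at t=0.8500
    y: enter (1,3) at t=1.7910
    y: enter (1,2) at t=2.8263
    y: enter (1,1) at t=3.8616
    x: enter (0,1) at t=4.7137 ← occupied
  → r_1 = 4.7137
beam 2: φ=0°, α=300°
  dir = (cos 300°, sin 300°) = (0.5000, -0.8660); from cell (2,5)
  next x-line at t=1.5600, next y-line at t=0.8429; Δt_x=2.0000, Δt_y=1.1547
    y: enter (2,4) at t=0.8429
    x: enter (3,4) at t=1.5600
    y: enter (3,3) at t=1.9976
    y: enter (3,2) at t=3.1523
    x: enter (4,2) at t=3.5600
    y: enter (4,1) at t=4.3070
    y: enter (4,0) at t=5.4617 ← occupied
  → r_2 = 5.4617
beam 3: φ=45°, α=345°
  dir = (cos 345°, sin 345°) = (0.9659, -0.2588); from cell (2,5)
  next x-line at t=0.8075, next y-line at t=2.8205; Δt_x=1.0353, Δt_y=3.8637
    x: enter (3,5) at t=0.8075
    x: enter (4,5) at t=1.8428
    y: enter (4,4) at t=2.8205
    x: enter (5,4) at t=2.8781
    x: enter (6,4) at t=3.9133 ← occupied
  → r_3 = 3.9133

ranges = [4.7137, 5.4617, 3.9133]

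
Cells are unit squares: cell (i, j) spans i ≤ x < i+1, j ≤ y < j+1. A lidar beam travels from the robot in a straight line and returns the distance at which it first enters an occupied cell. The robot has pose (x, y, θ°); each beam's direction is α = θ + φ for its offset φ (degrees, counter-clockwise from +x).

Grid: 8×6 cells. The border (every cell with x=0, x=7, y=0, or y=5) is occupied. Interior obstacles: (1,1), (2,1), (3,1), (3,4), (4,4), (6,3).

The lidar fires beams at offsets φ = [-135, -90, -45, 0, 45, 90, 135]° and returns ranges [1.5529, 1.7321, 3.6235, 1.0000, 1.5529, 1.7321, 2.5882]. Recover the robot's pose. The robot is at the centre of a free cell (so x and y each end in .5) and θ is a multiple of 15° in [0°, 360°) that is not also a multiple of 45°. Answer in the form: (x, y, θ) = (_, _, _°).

The pose lattice has 18·16 = 288 candidates. Test each by forward raycasting.
  (3.5, 3.5, 60°): beam 2 = 4.0415 ≠ 1.7321 ✗
  (1.5, 2.5, 300°): beam 1 = 0.5176 ≠ 1.5529 ✗
  (5.5, 3.5, 15°): beam 1 = 2.8868 ≠ 1.5529 ✗
  …
  (4.5, 2.5, 210°): r_1=1.5529, r_2=1.7321, r_3=3.6235, r_4=1.0000, r_5=1.5529, r_6=1.7321, r_7=2.5882 — all match ✓
Only this pose fits every beam.

(x, y, θ) = (4.5, 2.5, 210°)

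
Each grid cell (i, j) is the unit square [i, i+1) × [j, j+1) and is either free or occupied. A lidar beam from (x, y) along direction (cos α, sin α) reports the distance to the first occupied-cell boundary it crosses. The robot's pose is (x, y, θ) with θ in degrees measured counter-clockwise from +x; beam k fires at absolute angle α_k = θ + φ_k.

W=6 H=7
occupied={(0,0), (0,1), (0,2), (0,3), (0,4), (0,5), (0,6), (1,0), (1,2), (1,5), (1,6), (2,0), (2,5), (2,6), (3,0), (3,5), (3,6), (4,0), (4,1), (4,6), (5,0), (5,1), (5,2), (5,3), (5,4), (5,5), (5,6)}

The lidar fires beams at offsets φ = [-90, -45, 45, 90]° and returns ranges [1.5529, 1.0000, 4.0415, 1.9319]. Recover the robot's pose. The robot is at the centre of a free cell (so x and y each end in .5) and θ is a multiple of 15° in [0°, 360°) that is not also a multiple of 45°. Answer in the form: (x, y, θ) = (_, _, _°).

The pose lattice has 15·16 = 240 candidates. Test each by forward raycasting.
  (2.5, 2.5, 195°): beam 1 = 2.5882 ≠ 1.5529 ✗
  (1.5, 3.5, 120°): beam 1 = 4.0415 ≠ 1.5529 ✗
  (3.5, 1.5, 345°): beam 1 = 0.5176 ≠ 1.5529 ✗
  (2.5, 3.5, 75°): beam 1 = 2.5882 ≠ 1.5529 ✗
  …
  (4.5, 4.5, 195°): r_1=1.5529, r_2=1.0000, r_3=4.0415, r_4=1.9319 — all match ✓
Only this pose fits every beam.

(x, y, θ) = (4.5, 4.5, 195°)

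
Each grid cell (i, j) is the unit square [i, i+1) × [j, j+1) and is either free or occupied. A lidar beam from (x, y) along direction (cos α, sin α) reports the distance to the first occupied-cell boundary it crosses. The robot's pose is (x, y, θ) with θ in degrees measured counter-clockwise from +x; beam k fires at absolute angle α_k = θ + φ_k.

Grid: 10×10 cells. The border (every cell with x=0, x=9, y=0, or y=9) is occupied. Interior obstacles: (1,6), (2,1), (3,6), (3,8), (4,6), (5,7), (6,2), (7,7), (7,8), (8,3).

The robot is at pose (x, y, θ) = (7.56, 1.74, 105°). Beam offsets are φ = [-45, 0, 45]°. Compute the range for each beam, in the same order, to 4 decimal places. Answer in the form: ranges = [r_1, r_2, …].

ranges = [1.4549, 6.0274, 0.6466]

beam 1: φ=-45°, α=60°
  d=(0.5000,0.8660)  start (7,1)  tX=0.8800 tY=0.3002  stride 1/|dx|=2.0000 1/|dy|=1.1547
    cross y-line → (7,2), t=0.3002
    cross x-line → (8,2), t=0.8800
    cross y-line → (8,3), t=1.4549 (wall)
  → r_1 = 1.4549
beam 2: φ=0°, α=105°
  d=(-0.2588,0.9659)  start (7,1)  tX=2.1637 tY=0.2692  stride 1/|dx|=3.8637 1/|dy|=1.0353
    cross y-line → (7,2), t=0.2692
    cross y-line → (7,3), t=1.3044
    cross x-line → (6,3), t=2.1637
    cross y-line → (6,4), t=2.3397
    cross y-line → (6,5), t=3.3750
    cross y-line → (6,6), t=4.4103
    cross y-line → (6,7), t=5.4456
    cross x-line → (5,7), t=6.0274 (wall)
  → r_2 = 6.0274
beam 3: φ=45°, α=150°
  d=(-0.8660,0.5000)  start (7,1)  tX=0.6466 tY=0.5200  stride 1/|dx|=1.1547 1/|dy|=2.0000
    cross y-line → (7,2), t=0.5200
    cross x-line → (6,2), t=0.6466 (wall)
  → r_3 = 0.6466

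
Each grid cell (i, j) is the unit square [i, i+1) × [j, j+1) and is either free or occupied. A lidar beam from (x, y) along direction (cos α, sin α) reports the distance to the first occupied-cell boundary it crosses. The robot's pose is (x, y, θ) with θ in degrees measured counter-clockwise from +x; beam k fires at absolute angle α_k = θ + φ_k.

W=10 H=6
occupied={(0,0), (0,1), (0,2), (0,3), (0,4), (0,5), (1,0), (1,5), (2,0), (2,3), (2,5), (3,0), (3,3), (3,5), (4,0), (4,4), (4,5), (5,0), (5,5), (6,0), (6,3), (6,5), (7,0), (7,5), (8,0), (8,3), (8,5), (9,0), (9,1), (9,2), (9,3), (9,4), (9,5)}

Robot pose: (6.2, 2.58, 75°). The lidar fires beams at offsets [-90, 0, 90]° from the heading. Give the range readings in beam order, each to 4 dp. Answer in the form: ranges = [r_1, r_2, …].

beam 1: φ=-90°, α=345°
  direction (0.9659, -0.2588); cell (6,2); t to first gridline: x 0.8282, y 2.2409 (then +1.0353 / +3.8637)
    (7,2) via x @ 0.8282
    (8,2) via x @ 1.8635
    (8,1) via y @ 2.2409
    (9,1) via x @ 2.8988  # hit
  → r_1 = 2.8988
beam 2: φ=0°, α=75°
  direction (0.2588, 0.9659); cell (6,2); t to first gridline: x 3.0910, y 0.4348 (then +3.8637 / +1.0353)
    (6,3) via y @ 0.4348  # hit
  → r_2 = 0.4348
beam 3: φ=90°, α=165°
  direction (-0.9659, 0.2588); cell (6,2); t to first gridline: x 0.2071, y 1.6228 (then +1.0353 / +3.8637)
    (5,2) via x @ 0.2071
    (4,2) via x @ 1.2423
    (4,3) via y @ 1.6228
    (3,3) via x @ 2.2776  # hit
  → r_3 = 2.2776

ranges = [2.8988, 0.4348, 2.2776]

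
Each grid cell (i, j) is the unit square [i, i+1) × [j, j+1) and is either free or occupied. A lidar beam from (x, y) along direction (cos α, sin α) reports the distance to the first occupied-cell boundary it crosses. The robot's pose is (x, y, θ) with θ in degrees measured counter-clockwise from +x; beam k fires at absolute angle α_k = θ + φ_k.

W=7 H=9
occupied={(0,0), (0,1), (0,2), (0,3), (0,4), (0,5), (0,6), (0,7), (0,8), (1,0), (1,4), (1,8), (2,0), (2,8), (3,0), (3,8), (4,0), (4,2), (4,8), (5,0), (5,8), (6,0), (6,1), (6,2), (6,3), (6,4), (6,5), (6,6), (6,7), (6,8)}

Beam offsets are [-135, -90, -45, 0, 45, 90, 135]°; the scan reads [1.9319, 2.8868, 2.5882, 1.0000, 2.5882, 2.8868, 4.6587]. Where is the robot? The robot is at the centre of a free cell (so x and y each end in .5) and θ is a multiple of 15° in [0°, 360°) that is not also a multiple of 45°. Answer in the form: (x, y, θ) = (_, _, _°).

Candidates: 33 free-cell centres × 16 headings = 528 poses. Raycast each; keep the one whose scan matches to 4 dp.
  (1.5, 1.5, 240°): beam 2 = 0.5774 ≠ 2.8868 ✗
  (5.5, 1.5, 330°): beam 2 = 0.5774 ≠ 2.8868 ✗
  (3.5, 5.5, 105°): beam 1 = 2.8868 ≠ 1.9319 ✗
  (2.5, 5.5, 195°): beam 1 = 2.8868 ≠ 1.9319 ✗
  (1.5, 6.5, 330°): beam 1 = 0.5176 ≠ 1.9319 ✗
  …
  (3.5, 3.5, 300°): r_1=1.9319, r_2=2.8868, r_3=2.5882, r_4=1.0000, r_5=2.5882, r_6=2.8868, r_7=4.6587 — all match ✓
No second candidate reproduces the full scan.

(x, y, θ) = (3.5, 3.5, 300°)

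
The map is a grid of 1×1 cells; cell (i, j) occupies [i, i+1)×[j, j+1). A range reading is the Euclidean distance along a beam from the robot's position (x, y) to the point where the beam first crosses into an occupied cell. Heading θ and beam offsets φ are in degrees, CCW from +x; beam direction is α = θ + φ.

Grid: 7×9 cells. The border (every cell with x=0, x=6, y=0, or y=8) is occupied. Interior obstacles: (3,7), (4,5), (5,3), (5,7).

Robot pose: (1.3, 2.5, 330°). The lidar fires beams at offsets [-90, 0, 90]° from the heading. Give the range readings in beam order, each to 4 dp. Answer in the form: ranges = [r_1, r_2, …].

beam 1: φ=-90°, α=240°
  cosα=-0.5000 sinα=-0.8660 | (1,2) | tMaxX 0.6000 tMaxY 0.5774 | tΔX 2.0000 tΔY 1.1547
    t=0.5774 [y] (1,1)
    t=0.6000 [x] (0,1) — stop
  → r_1 = 0.6000
beam 2: φ=0°, α=330°
  cosα=0.8660 sinα=-0.5000 | (1,2) | tMaxX 0.8083 tMaxY 1.0000 | tΔX 1.1547 tΔY 2.0000
    t=0.8083 [x] (2,2)
    t=1.0000 [y] (2,1)
    t=1.9630 [x] (3,1)
    t=3.0000 [y] (3,0) — stop
  → r_2 = 3.0000
beam 3: φ=90°, α=60°
  cosα=0.5000 sinα=0.8660 | (1,2) | tMaxX 1.4000 tMaxY 0.5774 | tΔX 2.0000 tΔY 1.1547
    t=0.5774 [y] (1,3)
    t=1.4000 [x] (2,3)
    t=1.7321 [y] (2,4)
    t=2.8868 [y] (2,5)
    t=3.4000 [x] (3,5)
    t=4.0415 [y] (3,6)
    t=5.1962 [y] (3,7) — stop
  → r_3 = 5.1962

ranges = [0.6000, 3.0000, 5.1962]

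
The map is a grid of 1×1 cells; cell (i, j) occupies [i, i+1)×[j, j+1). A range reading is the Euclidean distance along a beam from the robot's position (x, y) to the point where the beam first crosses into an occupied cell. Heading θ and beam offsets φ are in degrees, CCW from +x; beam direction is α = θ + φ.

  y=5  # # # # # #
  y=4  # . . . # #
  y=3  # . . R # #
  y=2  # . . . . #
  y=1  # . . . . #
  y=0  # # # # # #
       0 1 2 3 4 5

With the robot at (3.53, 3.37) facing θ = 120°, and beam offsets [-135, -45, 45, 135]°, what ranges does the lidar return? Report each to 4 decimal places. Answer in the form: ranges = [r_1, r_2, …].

ranges = [0.4866, 1.6875, 2.6192, 2.4536]

beam 1: φ=-135°, α=345°
  cosα=0.9659 sinα=-0.2588 | (3,3) | tMaxX 0.4866 tMaxY 1.4296 | tΔX 1.0353 tΔY 3.8637
    t=0.4866 [x] (4,3) — stop
  → r_1 = 0.4866
beam 2: φ=-45°, α=75°
  cosα=0.2588 sinα=0.9659 | (3,3) | tMaxX 1.8159 tMaxY 0.6522 | tΔX 3.8637 tΔY 1.0353
    t=0.6522 [y] (3,4)
    t=1.6875 [y] (3,5) — stop
  → r_2 = 1.6875
beam 3: φ=45°, α=165°
  cosα=-0.9659 sinα=0.2588 | (3,3) | tMaxX 0.5487 tMaxY 2.4341 | tΔX 1.0353 tΔY 3.8637
    t=0.5487 [x] (2,3)
    t=1.5840 [x] (1,3)
    t=2.4341 [y] (1,4)
    t=2.6192 [x] (0,4) — stop
  → r_3 = 2.6192
beam 4: φ=135°, α=255°
  cosα=-0.2588 sinα=-0.9659 | (3,3) | tMaxX 2.0478 tMaxY 0.3831 | tΔX 3.8637 tΔY 1.0353
    t=0.3831 [y] (3,2)
    t=1.4183 [y] (3,1)
    t=2.0478 [x] (2,1)
    t=2.4536 [y] (2,0) — stop
  → r_4 = 2.4536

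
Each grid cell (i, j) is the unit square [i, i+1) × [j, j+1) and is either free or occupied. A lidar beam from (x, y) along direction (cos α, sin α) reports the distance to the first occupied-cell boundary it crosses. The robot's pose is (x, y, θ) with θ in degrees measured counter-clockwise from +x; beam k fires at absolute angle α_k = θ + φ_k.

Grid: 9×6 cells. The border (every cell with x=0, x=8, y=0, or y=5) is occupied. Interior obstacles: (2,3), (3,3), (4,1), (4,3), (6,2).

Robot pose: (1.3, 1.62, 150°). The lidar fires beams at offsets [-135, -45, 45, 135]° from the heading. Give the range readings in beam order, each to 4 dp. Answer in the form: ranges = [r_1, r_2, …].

beam 1: φ=-135°, α=15°
  dir = (cos 15°, sin 15°) = (0.9659, 0.2588); from cell (1,1)
  next x-line at t=0.7247, next y-line at t=1.4682; Δt_x=1.0353, Δt_y=3.8637
    x: enter (2,1) at t=0.7247
    y: enter (2,2) at t=1.4682
    x: enter (3,2) at t=1.7600
    x: enter (4,2) at t=2.7952
    x: enter (5,2) at t=3.8305
    x: enter (6,2) at t=4.8658 ← occupied
  → r_1 = 4.8658
beam 2: φ=-45°, α=105°
  dir = (cos 105°, sin 105°) = (-0.2588, 0.9659); from cell (1,1)
  next x-line at t=1.1591, next y-line at t=0.3934; Δt_x=3.8637, Δt_y=1.0353
    y: enter (1,2) at t=0.3934
    x: enter (0,2) at t=1.1591 ← occupied
  → r_2 = 1.1591
beam 3: φ=45°, α=195°
  dir = (cos 195°, sin 195°) = (-0.9659, -0.2588); from cell (1,1)
  next x-line at t=0.3106, next y-line at t=2.3955; Δt_x=1.0353, Δt_y=3.8637
    x: enter (0,1) at t=0.3106 ← occupied
  → r_3 = 0.3106
beam 4: φ=135°, α=285°
  dir = (cos 285°, sin 285°) = (0.2588, -0.9659); from cell (1,1)
  next x-line at t=2.7046, next y-line at t=0.6419; Δt_x=3.8637, Δt_y=1.0353
    y: enter (1,0) at t=0.6419 ← occupied
  → r_4 = 0.6419

ranges = [4.8658, 1.1591, 0.3106, 0.6419]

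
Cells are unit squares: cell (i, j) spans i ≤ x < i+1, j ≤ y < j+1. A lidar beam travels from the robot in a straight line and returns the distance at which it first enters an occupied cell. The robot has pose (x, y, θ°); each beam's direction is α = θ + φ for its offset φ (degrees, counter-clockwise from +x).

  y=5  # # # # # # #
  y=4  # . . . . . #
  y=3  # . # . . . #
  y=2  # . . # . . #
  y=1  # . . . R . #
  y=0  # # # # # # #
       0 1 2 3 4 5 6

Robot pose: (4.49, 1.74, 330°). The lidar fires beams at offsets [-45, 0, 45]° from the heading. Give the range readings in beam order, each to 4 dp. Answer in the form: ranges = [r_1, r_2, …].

beam 1: φ=-45°, α=285°
  d=(0.2588,-0.9659)  start (4,1)  tX=1.9705 tY=0.7661  stride 1/|dx|=3.8637 1/|dy|=1.0353
    cross y-line → (4,0), t=0.7661 (wall)
  → r_1 = 0.7661
beam 2: φ=0°, α=330°
  d=(0.8660,-0.5000)  start (4,1)  tX=0.5889 tY=1.4800  stride 1/|dx|=1.1547 1/|dy|=2.0000
    cross x-line → (5,1), t=0.5889
    cross y-line → (5,0), t=1.4800 (wall)
  → r_2 = 1.4800
beam 3: φ=45°, α=15°
  d=(0.9659,0.2588)  start (4,1)  tX=0.5280 tY=1.0046  stride 1/|dx|=1.0353 1/|dy|=3.8637
    cross x-line → (5,1), t=0.5280
    cross y-line → (5,2), t=1.0046
    cross x-line → (6,2), t=1.5633 (wall)
  → r_3 = 1.5633

ranges = [0.7661, 1.4800, 1.5633]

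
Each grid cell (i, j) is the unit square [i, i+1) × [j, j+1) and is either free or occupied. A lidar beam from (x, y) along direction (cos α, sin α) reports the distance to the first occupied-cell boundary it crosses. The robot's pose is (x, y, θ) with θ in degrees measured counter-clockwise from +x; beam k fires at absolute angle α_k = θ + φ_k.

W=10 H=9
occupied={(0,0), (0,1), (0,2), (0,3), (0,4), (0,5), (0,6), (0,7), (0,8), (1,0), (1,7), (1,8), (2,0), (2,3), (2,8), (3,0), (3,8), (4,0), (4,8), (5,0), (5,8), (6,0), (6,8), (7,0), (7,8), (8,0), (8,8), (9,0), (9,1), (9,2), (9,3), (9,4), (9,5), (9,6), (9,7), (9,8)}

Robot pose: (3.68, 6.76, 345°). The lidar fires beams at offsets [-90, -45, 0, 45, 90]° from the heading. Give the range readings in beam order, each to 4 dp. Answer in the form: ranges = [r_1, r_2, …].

ranges = [2.8574, 6.6511, 5.5077, 2.4800, 1.2837]

beam 1: φ=-90°, α=255°
  dir = (cos 255°, sin 255°) = (-0.2588, -0.9659); from cell (3,6)
  next x-line at t=2.6273, next y-line at t=0.7868; Δt_x=3.8637, Δt_y=1.0353
    y: enter (3,5) at t=0.7868
    y: enter (3,4) at t=1.8221
    x: enter (2,4) at t=2.6273
    y: enter (2,3) at t=2.8574 ← occupied
  → r_1 = 2.8574
beam 2: φ=-45°, α=300°
  dir = (cos 300°, sin 300°) = (0.5000, -0.8660); from cell (3,6)
  next x-line at t=0.6400, next y-line at t=0.8776; Δt_x=2.0000, Δt_y=1.1547
    x: enter (4,6) at t=0.6400
    y: enter (4,5) at t=0.8776
    y: enter (4,4) at t=2.0323
    x: enter (5,4) at t=2.6400
    y: enter (5,3) at t=3.1870
    y: enter (5,2) at t=4.3417
    x: enter (6,2) at t=4.6400
    y: enter (6,1) at t=5.4964
    x: enter (7,1) at t=6.6400
    y: enter (7,0) at t=6.6511 ← occupied
  → r_2 = 6.6511
beam 3: φ=0°, α=345°
  dir = (cos 345°, sin 345°) = (0.9659, -0.2588); from cell (3,6)
  next x-line at t=0.3313, next y-line at t=2.9364; Δt_x=1.0353, Δt_y=3.8637
    x: enter (4,6) at t=0.3313
    x: enter (5,6) at t=1.3666
    x: enter (6,6) at t=2.4018
    y: enter (6,5) at t=2.9364
    x: enter (7,5) at t=3.4371
    x: enter (8,5) at t=4.4724
    x: enter (9,5) at t=5.5077 ← occupied
  → r_3 = 5.5077
beam 4: φ=45°, α=30°
  dir = (cos 30°, sin 30°) = (0.8660, 0.5000); from cell (3,6)
  next x-line at t=0.3695, next y-line at t=0.4800; Δt_x=1.1547, Δt_y=2.0000
    x: enter (4,6) at t=0.3695
    y: enter (4,7) at t=0.4800
    x: enter (5,7) at t=1.5242
    y: enter (5,8) at t=2.4800 ← occupied
  → r_4 = 2.4800
beam 5: φ=90°, α=75°
  dir = (cos 75°, sin 75°) = (0.2588, 0.9659); from cell (3,6)
  next x-line at t=1.2364, next y-line at t=0.2485; Δt_x=3.8637, Δt_y=1.0353
    y: enter (3,7) at t=0.2485
    x: enter (4,7) at t=1.2364
    y: enter (4,8) at t=1.2837 ← occupied
  → r_5 = 1.2837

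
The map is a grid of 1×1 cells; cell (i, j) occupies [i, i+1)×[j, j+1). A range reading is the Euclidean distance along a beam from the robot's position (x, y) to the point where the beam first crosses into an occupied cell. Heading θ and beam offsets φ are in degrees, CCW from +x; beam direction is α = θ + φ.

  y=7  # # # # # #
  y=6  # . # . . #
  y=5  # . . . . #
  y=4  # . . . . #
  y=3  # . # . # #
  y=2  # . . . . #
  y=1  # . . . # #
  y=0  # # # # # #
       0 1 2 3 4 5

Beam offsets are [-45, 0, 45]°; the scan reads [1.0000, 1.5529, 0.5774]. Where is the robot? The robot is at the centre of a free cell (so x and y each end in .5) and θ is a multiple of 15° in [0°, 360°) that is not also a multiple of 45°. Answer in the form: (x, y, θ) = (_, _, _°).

(x, y, θ) = (1.5, 5.5, 105°)

Candidates: 20 free-cell centres × 16 headings = 320 poses. Raycast each; keep the one whose scan matches to 4 dp.
  (4.5, 4.5, 285°): beam 1 = 0.5774 ≠ 1.0000 ✗
  (1.5, 5.5, 330°): beam 1 = 1.9319 ≠ 1.0000 ✗
  (1.5, 4.5, 240°): beam 1 = 0.5176 ≠ 1.0000 ✗
  …
  (1.5, 5.5, 105°): r_1=1.0000, r_2=1.5529, r_3=0.5774 — all match ✓
No second candidate reproduces the full scan.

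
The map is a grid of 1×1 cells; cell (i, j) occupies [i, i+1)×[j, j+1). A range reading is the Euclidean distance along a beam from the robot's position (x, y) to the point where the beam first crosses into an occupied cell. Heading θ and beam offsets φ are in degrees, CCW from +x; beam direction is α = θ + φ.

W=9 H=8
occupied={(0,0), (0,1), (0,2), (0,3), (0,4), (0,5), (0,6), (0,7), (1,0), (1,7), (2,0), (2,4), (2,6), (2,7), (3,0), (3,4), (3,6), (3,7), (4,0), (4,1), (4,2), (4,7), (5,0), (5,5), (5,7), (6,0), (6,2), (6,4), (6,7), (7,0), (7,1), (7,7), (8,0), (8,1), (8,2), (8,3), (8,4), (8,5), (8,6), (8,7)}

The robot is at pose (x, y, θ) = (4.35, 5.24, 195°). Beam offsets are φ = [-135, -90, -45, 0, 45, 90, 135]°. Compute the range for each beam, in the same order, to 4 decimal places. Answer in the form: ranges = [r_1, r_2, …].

beam 1: φ=-135°, α=60°
  d=(0.5000,0.8660)  start (4,5)  tX=1.3000 tY=0.8776  stride 1/|dx|=2.0000 1/|dy|=1.1547
    cross y-line → (4,6), t=0.8776
    cross x-line → (5,6), t=1.3000
    cross y-line → (5,7), t=2.0323 (wall)
  → r_1 = 2.0323
beam 2: φ=-90°, α=105°
  d=(-0.2588,0.9659)  start (4,5)  tX=1.3523 tY=0.7868  stride 1/|dx|=3.8637 1/|dy|=1.0353
    cross y-line → (4,6), t=0.7868
    cross x-line → (3,6), t=1.3523 (wall)
  → r_2 = 1.3523
beam 3: φ=-45°, α=150°
  d=(-0.8660,0.5000)  start (4,5)  tX=0.4041 tY=1.5200  stride 1/|dx|=1.1547 1/|dy|=2.0000
    cross x-line → (3,5), t=0.4041
    cross y-line → (3,6), t=1.5200 (wall)
  → r_3 = 1.5200
beam 4: φ=0°, α=195°
  d=(-0.9659,-0.2588)  start (4,5)  tX=0.3623 tY=0.9273  stride 1/|dx|=1.0353 1/|dy|=3.8637
    cross x-line → (3,5), t=0.3623
    cross y-line → (3,4), t=0.9273 (wall)
  → r_4 = 0.9273
beam 5: φ=45°, α=240°
  d=(-0.5000,-0.8660)  start (4,5)  tX=0.7000 tY=0.2771  stride 1/|dx|=2.0000 1/|dy|=1.1547
    cross y-line → (4,4), t=0.2771
    cross x-line → (3,4), t=0.7000 (wall)
  → r_5 = 0.7000
beam 6: φ=90°, α=285°
  d=(0.2588,-0.9659)  start (4,5)  tX=2.5114 tY=0.2485  stride 1/|dx|=3.8637 1/|dy|=1.0353
    cross y-line → (4,4), t=0.2485
    cross y-line → (4,3), t=1.2837
    cross y-line → (4,2), t=2.3190 (wall)
  → r_6 = 2.3190
beam 7: φ=135°, α=330°
  d=(0.8660,-0.5000)  start (4,5)  tX=0.7506 tY=0.4800  stride 1/|dx|=1.1547 1/|dy|=2.0000
    cross y-line → (4,4), t=0.4800
    cross x-line → (5,4), t=0.7506
    cross x-line → (6,4), t=1.9053 (wall)
  → r_7 = 1.9053

ranges = [2.0323, 1.3523, 1.5200, 0.9273, 0.7000, 2.3190, 1.9053]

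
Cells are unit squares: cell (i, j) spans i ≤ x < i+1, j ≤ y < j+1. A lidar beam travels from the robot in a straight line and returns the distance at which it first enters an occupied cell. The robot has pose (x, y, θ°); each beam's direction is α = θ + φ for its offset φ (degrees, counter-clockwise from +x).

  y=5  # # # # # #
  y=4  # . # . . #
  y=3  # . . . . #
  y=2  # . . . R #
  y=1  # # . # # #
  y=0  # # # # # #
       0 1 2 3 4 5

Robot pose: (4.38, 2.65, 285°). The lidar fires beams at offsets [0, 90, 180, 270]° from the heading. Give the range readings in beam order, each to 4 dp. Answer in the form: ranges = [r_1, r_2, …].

beam 1: φ=0°, α=285°
  dir = (cos 285°, sin 285°) = (0.2588, -0.9659); from cell (4,2)
  next x-line at t=2.3955, next y-line at t=0.6729; Δt_x=3.8637, Δt_y=1.0353
    y: enter (4,1) at t=0.6729 ← occupied
  → r_1 = 0.6729
beam 2: φ=90°, α=15°
  dir = (cos 15°, sin 15°) = (0.9659, 0.2588); from cell (4,2)
  next x-line at t=0.6419, next y-line at t=1.3523; Δt_x=1.0353, Δt_y=3.8637
    x: enter (5,2) at t=0.6419 ← occupied
  → r_2 = 0.6419
beam 3: φ=180°, α=105°
  dir = (cos 105°, sin 105°) = (-0.2588, 0.9659); from cell (4,2)
  next x-line at t=1.4682, next y-line at t=0.3623; Δt_x=3.8637, Δt_y=1.0353
    y: enter (4,3) at t=0.3623
    y: enter (4,4) at t=1.3976
    x: enter (3,4) at t=1.4682
    y: enter (3,5) at t=2.4329 ← occupied
  → r_3 = 2.4329
beam 4: φ=270°, α=195°
  dir = (cos 195°, sin 195°) = (-0.9659, -0.2588); from cell (4,2)
  next x-line at t=0.3934, next y-line at t=2.5114; Δt_x=1.0353, Δt_y=3.8637
    x: enter (3,2) at t=0.3934
    x: enter (2,2) at t=1.4287
    x: enter (1,2) at t=2.4640
    y: enter (1,1) at t=2.5114 ← occupied
  → r_4 = 2.5114

ranges = [0.6729, 0.6419, 2.4329, 2.5114]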